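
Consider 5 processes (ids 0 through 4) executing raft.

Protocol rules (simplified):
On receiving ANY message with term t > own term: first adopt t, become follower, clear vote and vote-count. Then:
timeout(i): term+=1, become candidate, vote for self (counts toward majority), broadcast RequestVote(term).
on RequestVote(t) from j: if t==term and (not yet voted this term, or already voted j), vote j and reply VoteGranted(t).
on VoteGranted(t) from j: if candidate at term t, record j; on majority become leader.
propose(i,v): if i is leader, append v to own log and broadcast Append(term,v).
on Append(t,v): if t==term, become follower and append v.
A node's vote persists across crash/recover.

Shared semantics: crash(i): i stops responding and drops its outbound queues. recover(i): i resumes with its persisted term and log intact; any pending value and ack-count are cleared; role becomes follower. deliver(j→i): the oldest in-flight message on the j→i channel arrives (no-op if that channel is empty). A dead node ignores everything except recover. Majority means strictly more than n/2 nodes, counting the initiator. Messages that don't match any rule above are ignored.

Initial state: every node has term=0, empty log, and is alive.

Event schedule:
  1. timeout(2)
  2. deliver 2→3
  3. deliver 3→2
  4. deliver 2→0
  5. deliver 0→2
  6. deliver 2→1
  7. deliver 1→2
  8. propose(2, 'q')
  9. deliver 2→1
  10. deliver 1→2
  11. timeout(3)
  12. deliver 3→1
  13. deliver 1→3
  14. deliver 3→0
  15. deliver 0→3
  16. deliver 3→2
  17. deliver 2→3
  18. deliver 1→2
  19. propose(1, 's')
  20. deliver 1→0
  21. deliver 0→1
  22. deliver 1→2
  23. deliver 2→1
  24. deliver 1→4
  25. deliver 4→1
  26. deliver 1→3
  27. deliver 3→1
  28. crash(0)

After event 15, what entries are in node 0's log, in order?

empty

[1] timeout(2) → N2(cand t1 [-])
[2] deliver 2→3 → N3(foll t1 [-])
[3] deliver 3→2 → ∅
[4] deliver 2→0 → N0(foll t1 [-])
[5] deliver 0→2 → N2(lead t1 [-])
[6] deliver 2→1 → N1(foll t1 [-])
[7] deliver 1→2 → ∅
[8] propose(2,'q') → N2(lead t1 [q])
[9] deliver 2→1 → N1(foll t1 [q])
[10] deliver 1→2 → ∅
[11] timeout(3) → N3(cand t2 [-])
[12] deliver 3→1 → N1(foll t2 [q])
[13] deliver 1→3 → ∅
[14] deliver 3→0 → N0(foll t2 [-])
[15] deliver 0→3 → N3(lead t2 [-])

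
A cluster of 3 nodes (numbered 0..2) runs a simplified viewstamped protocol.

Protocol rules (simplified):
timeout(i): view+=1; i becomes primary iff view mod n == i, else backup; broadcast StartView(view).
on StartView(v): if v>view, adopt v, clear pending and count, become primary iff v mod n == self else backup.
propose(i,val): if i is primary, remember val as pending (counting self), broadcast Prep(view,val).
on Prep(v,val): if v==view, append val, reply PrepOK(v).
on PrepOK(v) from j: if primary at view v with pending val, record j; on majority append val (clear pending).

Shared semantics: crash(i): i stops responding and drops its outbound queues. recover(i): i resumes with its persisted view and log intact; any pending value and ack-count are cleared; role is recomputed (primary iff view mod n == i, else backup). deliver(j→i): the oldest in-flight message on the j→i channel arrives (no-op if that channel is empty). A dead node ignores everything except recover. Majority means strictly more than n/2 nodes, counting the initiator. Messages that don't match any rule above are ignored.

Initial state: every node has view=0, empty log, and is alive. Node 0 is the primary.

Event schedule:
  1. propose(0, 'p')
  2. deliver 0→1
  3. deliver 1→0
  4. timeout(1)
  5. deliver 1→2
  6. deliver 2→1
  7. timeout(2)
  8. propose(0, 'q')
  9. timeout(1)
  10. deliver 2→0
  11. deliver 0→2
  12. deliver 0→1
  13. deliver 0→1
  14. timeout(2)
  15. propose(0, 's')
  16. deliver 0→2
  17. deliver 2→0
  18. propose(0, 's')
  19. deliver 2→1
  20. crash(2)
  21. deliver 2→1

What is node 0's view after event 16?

[1] propose(0,'p') → ∅
[2] deliver 0→1 → N1(back v0 [p])
[3] deliver 1→0 → N0(prim v0 [p])
[4] timeout(1) → N1(prim v1 [p])
[5] deliver 1→2 → N2(back v1 [-])
[6] deliver 2→1 → ∅
[7] timeout(2) → N2(prim v2 [-])
[8] propose(0,'q') → ∅
[9] timeout(1) → N1(back v2 [p])
[10] deliver 2→0 → N0(back v2 [p])
[11] deliver 0→2 → ∅
[12] deliver 0→1 → ∅
[13] deliver 0→1 → ∅
[14] timeout(2) → N2(back v3 [-])
[15] propose(0,'s') → ∅
[16] deliver 0→2 → ∅

2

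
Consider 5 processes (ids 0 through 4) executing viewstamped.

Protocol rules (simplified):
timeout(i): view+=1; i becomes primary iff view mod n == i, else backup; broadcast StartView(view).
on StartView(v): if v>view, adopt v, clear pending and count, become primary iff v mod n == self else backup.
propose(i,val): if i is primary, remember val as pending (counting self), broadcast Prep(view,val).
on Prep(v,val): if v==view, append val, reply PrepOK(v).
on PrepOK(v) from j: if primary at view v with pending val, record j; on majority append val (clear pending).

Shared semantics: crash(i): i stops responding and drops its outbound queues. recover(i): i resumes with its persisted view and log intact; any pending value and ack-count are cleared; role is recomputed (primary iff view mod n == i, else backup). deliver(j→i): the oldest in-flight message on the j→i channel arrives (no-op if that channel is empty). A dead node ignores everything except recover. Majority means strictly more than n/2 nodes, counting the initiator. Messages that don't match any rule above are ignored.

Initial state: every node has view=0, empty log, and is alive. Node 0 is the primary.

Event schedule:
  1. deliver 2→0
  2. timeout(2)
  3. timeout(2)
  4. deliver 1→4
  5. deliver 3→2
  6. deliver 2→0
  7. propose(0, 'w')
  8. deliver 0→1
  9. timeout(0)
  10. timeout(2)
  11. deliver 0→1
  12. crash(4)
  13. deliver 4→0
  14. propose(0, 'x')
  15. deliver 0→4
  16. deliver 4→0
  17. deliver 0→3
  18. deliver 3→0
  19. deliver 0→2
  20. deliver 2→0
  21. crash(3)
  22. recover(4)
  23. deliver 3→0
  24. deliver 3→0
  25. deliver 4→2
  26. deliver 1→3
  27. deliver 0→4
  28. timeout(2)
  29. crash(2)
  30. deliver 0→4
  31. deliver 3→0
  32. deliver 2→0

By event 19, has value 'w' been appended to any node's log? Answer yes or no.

no

[1] deliver 2→0 → ∅
[2] timeout(2) → N2(back v1 [-])
[3] timeout(2) → N2(prim v2 [-])
[4] deliver 1→4 → ∅
[5] deliver 3→2 → ∅
[6] deliver 2→0 → N0(back v1 [-])
[7] propose(0,'w') → ∅
[8] deliver 0→1 → ∅
[9] timeout(0) → N0(back v2 [-])
[10] timeout(2) → N2(back v3 [-])
[11] deliver 0→1 → N1(back v2 [-])
[12] crash(4) → N4(✗back v0 [-])
[13] deliver 4→0 → ∅
[14] propose(0,'x') → ∅
[15] deliver 0→4 → ∅
[16] deliver 4→0 → ∅
[17] deliver 0→3 → N3(back v2 [-])
[18] deliver 3→0 → ∅
[19] deliver 0→2 → ∅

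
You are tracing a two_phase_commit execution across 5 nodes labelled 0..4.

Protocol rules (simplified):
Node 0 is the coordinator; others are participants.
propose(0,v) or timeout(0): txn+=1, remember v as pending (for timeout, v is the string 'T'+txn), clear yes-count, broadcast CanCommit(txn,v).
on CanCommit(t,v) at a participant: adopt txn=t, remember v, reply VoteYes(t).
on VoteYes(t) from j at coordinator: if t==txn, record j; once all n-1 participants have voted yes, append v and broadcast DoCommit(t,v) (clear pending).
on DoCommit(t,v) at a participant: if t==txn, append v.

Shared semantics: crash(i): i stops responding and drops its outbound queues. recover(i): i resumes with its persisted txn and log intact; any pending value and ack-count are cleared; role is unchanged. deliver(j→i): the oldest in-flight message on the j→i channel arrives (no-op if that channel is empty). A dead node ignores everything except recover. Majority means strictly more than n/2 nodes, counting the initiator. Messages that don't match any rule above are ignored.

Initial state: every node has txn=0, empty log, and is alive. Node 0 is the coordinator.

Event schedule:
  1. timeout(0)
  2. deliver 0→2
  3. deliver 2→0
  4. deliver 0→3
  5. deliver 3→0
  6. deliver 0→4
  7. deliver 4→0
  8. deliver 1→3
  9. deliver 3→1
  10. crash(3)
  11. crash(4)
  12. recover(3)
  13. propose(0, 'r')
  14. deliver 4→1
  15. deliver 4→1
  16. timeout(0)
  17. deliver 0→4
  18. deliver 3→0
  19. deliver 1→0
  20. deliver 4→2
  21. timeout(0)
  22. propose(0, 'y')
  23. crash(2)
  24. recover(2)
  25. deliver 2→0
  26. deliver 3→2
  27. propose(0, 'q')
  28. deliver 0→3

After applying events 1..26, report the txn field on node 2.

[1] timeout(0) → N0(coor t1 [-])
[2] deliver 0→2 → N2(part t1 [-])
[3] deliver 2→0 → ∅
[4] deliver 0→3 → N3(part t1 [-])
[5] deliver 3→0 → ∅
[6] deliver 0→4 → N4(part t1 [-])
[7] deliver 4→0 → ∅
[8] deliver 1→3 → ∅
[9] deliver 3→1 → ∅
[10] crash(3) → N3(✗part t1 [-])
[11] crash(4) → N4(✗part t1 [-])
[12] recover(3) → N3(part t1 [-])
[13] propose(0,'r') → N0(coor t2 [-])
[14] deliver 4→1 → ∅
[15] deliver 4→1 → ∅
[16] timeout(0) → N0(coor t3 [-])
[17] deliver 0→4 → ∅
[18] deliver 3→0 → ∅
[19] deliver 1→0 → ∅
[20] deliver 4→2 → ∅
[21] timeout(0) → N0(coor t4 [-])
[22] propose(0,'y') → N0(coor t5 [-])
[23] crash(2) → N2(✗part t1 [-])
[24] recover(2) → N2(part t1 [-])
[25] deliver 2→0 → ∅
[26] deliver 3→2 → ∅

1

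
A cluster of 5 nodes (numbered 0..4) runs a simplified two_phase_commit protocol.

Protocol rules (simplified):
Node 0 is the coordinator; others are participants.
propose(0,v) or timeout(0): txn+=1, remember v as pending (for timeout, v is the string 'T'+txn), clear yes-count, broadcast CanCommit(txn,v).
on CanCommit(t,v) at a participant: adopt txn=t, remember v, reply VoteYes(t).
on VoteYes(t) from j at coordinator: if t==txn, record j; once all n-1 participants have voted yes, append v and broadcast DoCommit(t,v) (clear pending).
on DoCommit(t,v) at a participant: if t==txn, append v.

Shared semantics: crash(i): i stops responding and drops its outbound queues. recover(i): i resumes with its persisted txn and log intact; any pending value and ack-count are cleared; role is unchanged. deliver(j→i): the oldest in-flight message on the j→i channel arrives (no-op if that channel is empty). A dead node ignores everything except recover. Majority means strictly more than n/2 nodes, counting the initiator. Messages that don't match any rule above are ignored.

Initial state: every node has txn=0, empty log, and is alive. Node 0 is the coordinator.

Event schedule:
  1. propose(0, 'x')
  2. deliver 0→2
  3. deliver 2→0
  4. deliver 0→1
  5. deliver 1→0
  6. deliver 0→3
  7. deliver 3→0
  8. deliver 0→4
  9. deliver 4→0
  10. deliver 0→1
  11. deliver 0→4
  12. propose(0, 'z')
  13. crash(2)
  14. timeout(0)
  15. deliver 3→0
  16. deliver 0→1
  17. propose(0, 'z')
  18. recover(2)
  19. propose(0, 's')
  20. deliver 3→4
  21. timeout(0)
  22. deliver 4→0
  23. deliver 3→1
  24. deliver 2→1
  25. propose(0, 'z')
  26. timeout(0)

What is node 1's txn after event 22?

2

1. propose(0,'x'):  <0:coor t1 ->
2. deliver 0→2:  <2:part t1 ->
3. deliver 2→0:  nop
4. deliver 0→1:  <1:part t1 ->
5. deliver 1→0:  nop
6. deliver 0→3:  <3:part t1 ->
7. deliver 3→0:  nop
8. deliver 0→4:  <4:part t1 ->
9. deliver 4→0:  <0:coor t1 x>
10. deliver 0→1:  <1:part t1 x>
11. deliver 0→4:  <4:part t1 x>
12. propose(0,'z'):  <0:coor t2 x>
13. crash(2):  <2:✗part t1 ->
14. timeout(0):  <0:coor t3 x>
15. deliver 3→0:  nop
16. deliver 0→1:  <1:part t2 x>
17. propose(0,'z'):  <0:coor t4 x>
18. recover(2):  <2:part t1 ->
19. propose(0,'s'):  <0:coor t5 x>
20. deliver 3→4:  nop
21. timeout(0):  <0:coor t6 x>
22. deliver 4→0:  nop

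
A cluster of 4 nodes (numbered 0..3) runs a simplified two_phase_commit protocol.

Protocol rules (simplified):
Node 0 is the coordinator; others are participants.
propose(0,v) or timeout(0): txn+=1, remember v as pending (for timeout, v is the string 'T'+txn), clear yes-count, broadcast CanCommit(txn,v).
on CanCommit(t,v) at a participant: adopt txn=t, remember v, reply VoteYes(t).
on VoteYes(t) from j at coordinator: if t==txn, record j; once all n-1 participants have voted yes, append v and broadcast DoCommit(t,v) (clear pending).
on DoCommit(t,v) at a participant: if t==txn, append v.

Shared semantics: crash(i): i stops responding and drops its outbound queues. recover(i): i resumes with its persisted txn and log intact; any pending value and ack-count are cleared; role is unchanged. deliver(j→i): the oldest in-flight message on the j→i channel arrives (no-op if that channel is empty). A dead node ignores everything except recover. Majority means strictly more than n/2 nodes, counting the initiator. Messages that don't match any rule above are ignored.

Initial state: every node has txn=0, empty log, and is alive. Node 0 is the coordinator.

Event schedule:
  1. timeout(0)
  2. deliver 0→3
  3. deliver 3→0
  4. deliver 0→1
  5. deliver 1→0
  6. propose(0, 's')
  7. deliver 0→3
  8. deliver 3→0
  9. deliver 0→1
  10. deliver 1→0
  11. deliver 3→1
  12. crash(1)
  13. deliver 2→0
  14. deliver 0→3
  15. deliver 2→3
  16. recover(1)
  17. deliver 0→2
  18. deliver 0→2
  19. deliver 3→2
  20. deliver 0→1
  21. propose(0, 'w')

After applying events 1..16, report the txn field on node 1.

step 1 timeout(0): 0={coor,t=1,log=-}
step 2 deliver 0→3: 3={part,t=1,log=-}
step 3 deliver 3→0: —
step 4 deliver 0→1: 1={part,t=1,log=-}
step 5 deliver 1→0: —
step 6 propose(0,'s'): 0={coor,t=2,log=-}
step 7 deliver 0→3: 3={part,t=2,log=-}
step 8 deliver 3→0: —
step 9 deliver 0→1: 1={part,t=2,log=-}
step 10 deliver 1→0: —
step 11 deliver 3→1: —
step 12 crash(1): 1={✗part,t=2,log=-}
step 13 deliver 2→0: —
step 14 deliver 0→3: —
step 15 deliver 2→3: —
step 16 recover(1): 1={part,t=2,log=-}

2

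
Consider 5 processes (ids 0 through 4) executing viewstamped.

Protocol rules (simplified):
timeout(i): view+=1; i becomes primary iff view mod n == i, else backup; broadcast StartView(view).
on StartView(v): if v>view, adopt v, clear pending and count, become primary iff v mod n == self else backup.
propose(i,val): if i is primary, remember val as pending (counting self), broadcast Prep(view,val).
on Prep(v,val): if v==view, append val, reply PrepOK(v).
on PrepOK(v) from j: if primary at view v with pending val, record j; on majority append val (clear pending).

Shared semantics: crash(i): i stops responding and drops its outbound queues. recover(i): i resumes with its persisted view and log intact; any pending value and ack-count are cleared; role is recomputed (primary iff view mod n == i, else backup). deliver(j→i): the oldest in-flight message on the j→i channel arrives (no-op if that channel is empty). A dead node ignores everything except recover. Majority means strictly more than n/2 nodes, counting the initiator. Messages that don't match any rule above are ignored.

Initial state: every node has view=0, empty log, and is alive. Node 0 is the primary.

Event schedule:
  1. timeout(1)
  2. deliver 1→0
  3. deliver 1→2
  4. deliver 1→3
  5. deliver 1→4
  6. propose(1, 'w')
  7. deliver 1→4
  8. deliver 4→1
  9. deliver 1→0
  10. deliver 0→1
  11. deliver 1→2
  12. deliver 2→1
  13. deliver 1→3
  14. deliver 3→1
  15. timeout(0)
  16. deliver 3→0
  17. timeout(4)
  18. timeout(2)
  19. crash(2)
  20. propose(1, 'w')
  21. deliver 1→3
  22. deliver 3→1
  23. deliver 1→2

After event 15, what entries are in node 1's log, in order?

step 1 timeout(1): 1={prim,v=1,log=-}
step 2 deliver 1→0: 0={back,v=1,log=-}
step 3 deliver 1→2: 2={back,v=1,log=-}
step 4 deliver 1→3: 3={back,v=1,log=-}
step 5 deliver 1→4: 4={back,v=1,log=-}
step 6 propose(1,'w'): —
step 7 deliver 1→4: 4={back,v=1,log=w}
step 8 deliver 4→1: —
step 9 deliver 1→0: 0={back,v=1,log=w}
step 10 deliver 0→1: 1={prim,v=1,log=w}
step 11 deliver 1→2: 2={back,v=1,log=w}
step 12 deliver 2→1: —
step 13 deliver 1→3: 3={back,v=1,log=w}
step 14 deliver 3→1: —
step 15 timeout(0): 0={back,v=2,log=w}

w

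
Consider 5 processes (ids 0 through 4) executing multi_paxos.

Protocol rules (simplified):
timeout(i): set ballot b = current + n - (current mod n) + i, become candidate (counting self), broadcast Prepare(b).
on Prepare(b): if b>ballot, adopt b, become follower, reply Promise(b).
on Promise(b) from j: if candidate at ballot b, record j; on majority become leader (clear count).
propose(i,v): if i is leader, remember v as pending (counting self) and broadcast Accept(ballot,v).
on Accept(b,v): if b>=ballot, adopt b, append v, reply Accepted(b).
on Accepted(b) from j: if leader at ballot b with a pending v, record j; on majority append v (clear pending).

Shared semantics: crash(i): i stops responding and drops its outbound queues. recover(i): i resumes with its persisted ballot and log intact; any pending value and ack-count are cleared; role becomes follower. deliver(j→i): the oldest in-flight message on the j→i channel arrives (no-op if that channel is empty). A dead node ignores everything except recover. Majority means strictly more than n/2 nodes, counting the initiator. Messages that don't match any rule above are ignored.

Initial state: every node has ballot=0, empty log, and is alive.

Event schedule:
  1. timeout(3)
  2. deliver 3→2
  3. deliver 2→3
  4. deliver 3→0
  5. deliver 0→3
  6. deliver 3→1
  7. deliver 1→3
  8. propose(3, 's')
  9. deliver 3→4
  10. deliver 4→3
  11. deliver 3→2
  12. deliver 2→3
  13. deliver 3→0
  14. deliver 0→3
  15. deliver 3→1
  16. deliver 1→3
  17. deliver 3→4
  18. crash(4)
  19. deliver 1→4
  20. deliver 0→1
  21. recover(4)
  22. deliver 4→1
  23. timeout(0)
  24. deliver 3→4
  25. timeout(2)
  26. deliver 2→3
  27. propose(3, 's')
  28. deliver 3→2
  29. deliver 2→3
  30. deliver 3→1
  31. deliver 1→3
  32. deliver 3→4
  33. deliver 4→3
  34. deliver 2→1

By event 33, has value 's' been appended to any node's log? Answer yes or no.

yes

e1 timeout(3): 3[cand,b=8,-]
e2 deliver 3→2: 2[foll,b=8,-]
e3 deliver 2→3: ·
e4 deliver 3→0: 0[foll,b=8,-]
e5 deliver 0→3: 3[lead,b=8,-]
e6 deliver 3→1: 1[foll,b=8,-]
e7 deliver 1→3: ·
e8 propose(3,'s'): ·
e9 deliver 3→4: 4[foll,b=8,-]
e10 deliver 4→3: ·
e11 deliver 3→2: 2[foll,b=8,s]
e12 deliver 2→3: ·
e13 deliver 3→0: 0[foll,b=8,s]
e14 deliver 0→3: 3[lead,b=8,s]
e15 deliver 3→1: 1[foll,b=8,s]
e16 deliver 1→3: ·
e17 deliver 3→4: 4[foll,b=8,s]
e18 crash(4): 4[✗foll,b=8,s]
e19 deliver 1→4: ·
e20 deliver 0→1: ·
e21 recover(4): 4[foll,b=8,s]
e22 deliver 4→1: ·
e23 timeout(0): 0[cand,b=10,s]
e24 deliver 3→4: ·
e25 timeout(2): 2[cand,b=12,s]
e26 deliver 2→3: 3[foll,b=12,s]
e27 propose(3,'s'): ·
e28 deliver 3→2: ·
e29 deliver 2→3: ·
e30 deliver 3→1: ·
e31 deliver 1→3: ·
e32 deliver 3→4: ·
e33 deliver 4→3: ·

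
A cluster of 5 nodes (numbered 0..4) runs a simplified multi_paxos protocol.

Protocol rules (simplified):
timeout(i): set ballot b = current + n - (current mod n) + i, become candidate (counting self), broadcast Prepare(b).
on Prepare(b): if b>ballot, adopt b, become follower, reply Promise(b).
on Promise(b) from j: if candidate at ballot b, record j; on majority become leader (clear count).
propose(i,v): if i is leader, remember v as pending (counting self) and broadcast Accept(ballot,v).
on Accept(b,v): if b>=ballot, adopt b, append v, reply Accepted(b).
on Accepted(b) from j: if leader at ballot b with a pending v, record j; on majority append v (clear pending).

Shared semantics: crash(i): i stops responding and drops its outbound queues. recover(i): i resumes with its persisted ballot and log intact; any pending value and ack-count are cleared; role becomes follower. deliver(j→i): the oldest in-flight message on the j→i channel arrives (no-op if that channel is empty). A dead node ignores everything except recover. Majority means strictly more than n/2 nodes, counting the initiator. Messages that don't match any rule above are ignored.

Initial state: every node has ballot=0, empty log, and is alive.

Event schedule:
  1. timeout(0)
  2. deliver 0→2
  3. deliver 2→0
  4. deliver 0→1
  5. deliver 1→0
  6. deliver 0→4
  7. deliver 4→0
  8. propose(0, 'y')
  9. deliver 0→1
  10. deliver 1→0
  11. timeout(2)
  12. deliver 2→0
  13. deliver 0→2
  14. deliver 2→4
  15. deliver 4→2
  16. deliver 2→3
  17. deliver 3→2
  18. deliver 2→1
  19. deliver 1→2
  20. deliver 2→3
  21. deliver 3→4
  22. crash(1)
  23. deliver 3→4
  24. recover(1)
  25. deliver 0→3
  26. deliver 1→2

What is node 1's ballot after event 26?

[1] timeout(0) → N0(cand b5 [-])
[2] deliver 0→2 → N2(foll b5 [-])
[3] deliver 2→0 → ∅
[4] deliver 0→1 → N1(foll b5 [-])
[5] deliver 1→0 → N0(lead b5 [-])
[6] deliver 0→4 → N4(foll b5 [-])
[7] deliver 4→0 → ∅
[8] propose(0,'y') → ∅
[9] deliver 0→1 → N1(foll b5 [y])
[10] deliver 1→0 → ∅
[11] timeout(2) → N2(cand b12 [-])
[12] deliver 2→0 → N0(foll b12 [-])
[13] deliver 0→2 → ∅
[14] deliver 2→4 → N4(foll b12 [-])
[15] deliver 4→2 → ∅
[16] deliver 2→3 → N3(foll b12 [-])
[17] deliver 3→2 → N2(lead b12 [-])
[18] deliver 2→1 → N1(foll b12 [y])
[19] deliver 1→2 → ∅
[20] deliver 2→3 → ∅
[21] deliver 3→4 → ∅
[22] crash(1) → N1(✗foll b12 [y])
[23] deliver 3→4 → ∅
[24] recover(1) → N1(foll b12 [y])
[25] deliver 0→3 → ∅
[26] deliver 1→2 → ∅

12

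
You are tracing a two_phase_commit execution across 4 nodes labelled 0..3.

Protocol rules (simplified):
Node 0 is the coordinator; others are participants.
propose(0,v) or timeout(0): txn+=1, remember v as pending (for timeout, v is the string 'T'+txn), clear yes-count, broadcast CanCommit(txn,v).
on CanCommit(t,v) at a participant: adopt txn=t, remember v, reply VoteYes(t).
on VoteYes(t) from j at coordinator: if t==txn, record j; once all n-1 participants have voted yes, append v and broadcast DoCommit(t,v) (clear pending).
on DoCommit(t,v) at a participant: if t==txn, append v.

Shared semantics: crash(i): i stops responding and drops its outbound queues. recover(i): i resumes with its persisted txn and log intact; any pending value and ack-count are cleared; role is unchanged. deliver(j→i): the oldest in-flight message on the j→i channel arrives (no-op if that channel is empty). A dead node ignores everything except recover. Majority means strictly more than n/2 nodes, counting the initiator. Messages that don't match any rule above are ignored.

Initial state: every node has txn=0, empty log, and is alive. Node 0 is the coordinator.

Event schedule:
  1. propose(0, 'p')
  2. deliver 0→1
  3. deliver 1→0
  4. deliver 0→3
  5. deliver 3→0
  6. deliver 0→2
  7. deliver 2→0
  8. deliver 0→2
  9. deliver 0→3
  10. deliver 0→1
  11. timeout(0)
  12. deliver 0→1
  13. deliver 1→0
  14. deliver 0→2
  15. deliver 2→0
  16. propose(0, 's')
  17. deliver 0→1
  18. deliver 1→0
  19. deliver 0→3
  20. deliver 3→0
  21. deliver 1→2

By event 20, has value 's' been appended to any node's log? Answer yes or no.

no

after 1 — propose(0,'p'): n0:coor/t1/[-]
after 2 — deliver 0→1: n1:part/t1/[-]
after 3 — deliver 1→0: ·
after 4 — deliver 0→3: n3:part/t1/[-]
after 5 — deliver 3→0: ·
after 6 — deliver 0→2: n2:part/t1/[-]
after 7 — deliver 2→0: n0:coor/t1/[p]
after 8 — deliver 0→2: n2:part/t1/[p]
after 9 — deliver 0→3: n3:part/t1/[p]
after 10 — deliver 0→1: n1:part/t1/[p]
after 11 — timeout(0): n0:coor/t2/[p]
after 12 — deliver 0→1: n1:part/t2/[p]
after 13 — deliver 1→0: ·
after 14 — deliver 0→2: n2:part/t2/[p]
after 15 — deliver 2→0: ·
after 16 — propose(0,'s'): n0:coor/t3/[p]
after 17 — deliver 0→1: n1:part/t3/[p]
after 18 — deliver 1→0: ·
after 19 — deliver 0→3: n3:part/t2/[p]
after 20 — deliver 3→0: ·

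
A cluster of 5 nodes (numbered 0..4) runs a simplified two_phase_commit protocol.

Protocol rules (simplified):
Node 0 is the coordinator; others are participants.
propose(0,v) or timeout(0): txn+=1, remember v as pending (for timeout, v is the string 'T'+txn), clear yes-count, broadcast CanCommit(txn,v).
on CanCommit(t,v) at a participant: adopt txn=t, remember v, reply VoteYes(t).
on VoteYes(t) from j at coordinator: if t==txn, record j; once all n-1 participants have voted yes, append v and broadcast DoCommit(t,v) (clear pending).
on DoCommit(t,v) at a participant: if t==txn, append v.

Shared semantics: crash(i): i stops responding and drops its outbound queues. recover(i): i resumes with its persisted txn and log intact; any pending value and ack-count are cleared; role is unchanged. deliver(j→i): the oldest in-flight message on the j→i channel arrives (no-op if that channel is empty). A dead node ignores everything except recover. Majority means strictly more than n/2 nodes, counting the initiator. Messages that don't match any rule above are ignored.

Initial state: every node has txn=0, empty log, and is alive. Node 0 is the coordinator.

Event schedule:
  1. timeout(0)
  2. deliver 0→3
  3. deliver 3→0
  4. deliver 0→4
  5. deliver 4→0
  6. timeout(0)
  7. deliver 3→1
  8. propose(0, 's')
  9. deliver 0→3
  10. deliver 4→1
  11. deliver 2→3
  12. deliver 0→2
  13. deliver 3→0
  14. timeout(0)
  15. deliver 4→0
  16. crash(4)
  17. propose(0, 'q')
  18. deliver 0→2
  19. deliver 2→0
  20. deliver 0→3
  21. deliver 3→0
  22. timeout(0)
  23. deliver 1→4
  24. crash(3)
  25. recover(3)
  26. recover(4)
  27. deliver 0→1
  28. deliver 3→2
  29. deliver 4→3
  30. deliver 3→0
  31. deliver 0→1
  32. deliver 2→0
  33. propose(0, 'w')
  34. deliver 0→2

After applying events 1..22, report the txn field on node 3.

[1] timeout(0) → N0(coor t1 [-])
[2] deliver 0→3 → N3(part t1 [-])
[3] deliver 3→0 → ∅
[4] deliver 0→4 → N4(part t1 [-])
[5] deliver 4→0 → ∅
[6] timeout(0) → N0(coor t2 [-])
[7] deliver 3→1 → ∅
[8] propose(0,'s') → N0(coor t3 [-])
[9] deliver 0→3 → N3(part t2 [-])
[10] deliver 4→1 → ∅
[11] deliver 2→3 → ∅
[12] deliver 0→2 → N2(part t1 [-])
[13] deliver 3→0 → ∅
[14] timeout(0) → N0(coor t4 [-])
[15] deliver 4→0 → ∅
[16] crash(4) → N4(✗part t1 [-])
[17] propose(0,'q') → N0(coor t5 [-])
[18] deliver 0→2 → N2(part t2 [-])
[19] deliver 2→0 → ∅
[20] deliver 0→3 → N3(part t3 [-])
[21] deliver 3→0 → ∅
[22] timeout(0) → N0(coor t6 [-])

3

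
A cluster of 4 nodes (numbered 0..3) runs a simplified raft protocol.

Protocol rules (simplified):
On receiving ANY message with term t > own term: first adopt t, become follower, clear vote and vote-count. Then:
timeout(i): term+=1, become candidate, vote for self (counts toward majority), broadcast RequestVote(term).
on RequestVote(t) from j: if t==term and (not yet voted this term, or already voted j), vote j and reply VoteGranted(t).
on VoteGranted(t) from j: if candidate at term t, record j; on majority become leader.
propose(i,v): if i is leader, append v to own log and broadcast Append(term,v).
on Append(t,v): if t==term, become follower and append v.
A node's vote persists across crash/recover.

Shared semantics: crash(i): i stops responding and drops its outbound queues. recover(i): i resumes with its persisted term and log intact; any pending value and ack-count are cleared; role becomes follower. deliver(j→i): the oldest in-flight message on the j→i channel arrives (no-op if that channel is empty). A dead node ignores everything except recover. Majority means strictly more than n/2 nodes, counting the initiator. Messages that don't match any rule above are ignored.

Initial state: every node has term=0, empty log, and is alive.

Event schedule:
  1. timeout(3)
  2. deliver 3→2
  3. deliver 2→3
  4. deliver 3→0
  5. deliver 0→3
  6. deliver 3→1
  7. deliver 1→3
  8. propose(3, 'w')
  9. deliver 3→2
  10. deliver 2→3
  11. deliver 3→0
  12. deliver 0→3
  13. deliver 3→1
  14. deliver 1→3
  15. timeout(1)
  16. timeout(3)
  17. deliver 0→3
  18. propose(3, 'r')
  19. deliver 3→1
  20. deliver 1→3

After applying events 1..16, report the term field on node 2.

after 1 — timeout(3): n3:cand/t1/[-]
after 2 — deliver 3→2: n2:foll/t1/[-]
after 3 — deliver 2→3: ·
after 4 — deliver 3→0: n0:foll/t1/[-]
after 5 — deliver 0→3: n3:lead/t1/[-]
after 6 — deliver 3→1: n1:foll/t1/[-]
after 7 — deliver 1→3: ·
after 8 — propose(3,'w'): n3:lead/t1/[w]
after 9 — deliver 3→2: n2:foll/t1/[w]
after 10 — deliver 2→3: ·
after 11 — deliver 3→0: n0:foll/t1/[w]
after 12 — deliver 0→3: ·
after 13 — deliver 3→1: n1:foll/t1/[w]
after 14 — deliver 1→3: ·
after 15 — timeout(1): n1:cand/t2/[w]
after 16 — timeout(3): n3:cand/t2/[w]

1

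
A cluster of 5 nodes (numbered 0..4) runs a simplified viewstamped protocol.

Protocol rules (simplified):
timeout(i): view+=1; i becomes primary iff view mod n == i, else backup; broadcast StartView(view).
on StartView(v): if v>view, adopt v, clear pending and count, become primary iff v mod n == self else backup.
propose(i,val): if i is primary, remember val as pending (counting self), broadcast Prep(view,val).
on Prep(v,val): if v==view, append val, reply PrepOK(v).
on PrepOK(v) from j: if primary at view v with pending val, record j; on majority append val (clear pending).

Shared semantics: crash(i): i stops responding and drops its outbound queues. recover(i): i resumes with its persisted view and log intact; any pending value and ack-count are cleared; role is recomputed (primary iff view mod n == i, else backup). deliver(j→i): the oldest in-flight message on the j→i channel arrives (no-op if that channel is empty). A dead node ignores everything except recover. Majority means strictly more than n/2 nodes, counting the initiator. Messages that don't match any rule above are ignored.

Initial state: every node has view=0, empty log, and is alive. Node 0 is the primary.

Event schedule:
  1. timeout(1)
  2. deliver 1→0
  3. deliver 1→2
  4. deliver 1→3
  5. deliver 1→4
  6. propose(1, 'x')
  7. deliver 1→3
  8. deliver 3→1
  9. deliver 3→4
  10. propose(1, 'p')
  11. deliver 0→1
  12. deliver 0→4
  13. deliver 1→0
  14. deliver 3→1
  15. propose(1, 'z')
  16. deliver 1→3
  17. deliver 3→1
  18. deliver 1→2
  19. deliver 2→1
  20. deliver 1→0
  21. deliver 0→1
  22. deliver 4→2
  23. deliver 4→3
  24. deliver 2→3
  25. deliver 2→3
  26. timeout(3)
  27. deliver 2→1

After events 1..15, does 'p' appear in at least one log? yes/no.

step 1 timeout(1): 1={prim,v=1,log=-}
step 2 deliver 1→0: 0={back,v=1,log=-}
step 3 deliver 1→2: 2={back,v=1,log=-}
step 4 deliver 1→3: 3={back,v=1,log=-}
step 5 deliver 1→4: 4={back,v=1,log=-}
step 6 propose(1,'x'): —
step 7 deliver 1→3: 3={back,v=1,log=x}
step 8 deliver 3→1: —
step 9 deliver 3→4: —
step 10 propose(1,'p'): —
step 11 deliver 0→1: —
step 12 deliver 0→4: —
step 13 deliver 1→0: 0={back,v=1,log=x}
step 14 deliver 3→1: —
step 15 propose(1,'z'): —

no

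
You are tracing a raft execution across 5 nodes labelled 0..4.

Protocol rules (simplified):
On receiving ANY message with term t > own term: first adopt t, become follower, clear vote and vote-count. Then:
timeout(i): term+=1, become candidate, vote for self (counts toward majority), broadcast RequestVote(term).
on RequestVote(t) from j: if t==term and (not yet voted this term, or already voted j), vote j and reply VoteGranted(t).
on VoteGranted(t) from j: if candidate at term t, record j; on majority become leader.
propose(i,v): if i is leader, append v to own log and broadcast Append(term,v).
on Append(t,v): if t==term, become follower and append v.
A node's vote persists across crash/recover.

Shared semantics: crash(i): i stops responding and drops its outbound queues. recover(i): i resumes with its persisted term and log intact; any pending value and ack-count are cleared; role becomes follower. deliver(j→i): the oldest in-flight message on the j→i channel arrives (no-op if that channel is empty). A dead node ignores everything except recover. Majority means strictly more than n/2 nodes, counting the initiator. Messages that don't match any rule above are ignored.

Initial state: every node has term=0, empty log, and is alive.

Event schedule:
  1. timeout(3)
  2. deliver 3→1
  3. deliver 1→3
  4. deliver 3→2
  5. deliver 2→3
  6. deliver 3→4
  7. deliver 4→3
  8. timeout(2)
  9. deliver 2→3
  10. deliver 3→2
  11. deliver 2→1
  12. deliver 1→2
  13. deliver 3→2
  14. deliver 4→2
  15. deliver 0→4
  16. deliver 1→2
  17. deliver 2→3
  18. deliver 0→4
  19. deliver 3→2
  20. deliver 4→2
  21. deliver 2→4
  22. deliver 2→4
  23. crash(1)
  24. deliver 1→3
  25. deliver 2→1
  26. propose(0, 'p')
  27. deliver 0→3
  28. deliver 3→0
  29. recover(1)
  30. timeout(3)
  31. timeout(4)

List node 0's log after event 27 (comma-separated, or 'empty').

empty

[1] timeout(3) → N3(cand t1 [-])
[2] deliver 3→1 → N1(foll t1 [-])
[3] deliver 1→3 → ∅
[4] deliver 3→2 → N2(foll t1 [-])
[5] deliver 2→3 → N3(lead t1 [-])
[6] deliver 3→4 → N4(foll t1 [-])
[7] deliver 4→3 → ∅
[8] timeout(2) → N2(cand t2 [-])
[9] deliver 2→3 → N3(foll t2 [-])
[10] deliver 3→2 → ∅
[11] deliver 2→1 → N1(foll t2 [-])
[12] deliver 1→2 → N2(lead t2 [-])
[13] deliver 3→2 → ∅
[14] deliver 4→2 → ∅
[15] deliver 0→4 → ∅
[16] deliver 1→2 → ∅
[17] deliver 2→3 → ∅
[18] deliver 0→4 → ∅
[19] deliver 3→2 → ∅
[20] deliver 4→2 → ∅
[21] deliver 2→4 → N4(foll t2 [-])
[22] deliver 2→4 → ∅
[23] crash(1) → N1(✗foll t2 [-])
[24] deliver 1→3 → ∅
[25] deliver 2→1 → ∅
[26] propose(0,'p') → ∅
[27] deliver 0→3 → ∅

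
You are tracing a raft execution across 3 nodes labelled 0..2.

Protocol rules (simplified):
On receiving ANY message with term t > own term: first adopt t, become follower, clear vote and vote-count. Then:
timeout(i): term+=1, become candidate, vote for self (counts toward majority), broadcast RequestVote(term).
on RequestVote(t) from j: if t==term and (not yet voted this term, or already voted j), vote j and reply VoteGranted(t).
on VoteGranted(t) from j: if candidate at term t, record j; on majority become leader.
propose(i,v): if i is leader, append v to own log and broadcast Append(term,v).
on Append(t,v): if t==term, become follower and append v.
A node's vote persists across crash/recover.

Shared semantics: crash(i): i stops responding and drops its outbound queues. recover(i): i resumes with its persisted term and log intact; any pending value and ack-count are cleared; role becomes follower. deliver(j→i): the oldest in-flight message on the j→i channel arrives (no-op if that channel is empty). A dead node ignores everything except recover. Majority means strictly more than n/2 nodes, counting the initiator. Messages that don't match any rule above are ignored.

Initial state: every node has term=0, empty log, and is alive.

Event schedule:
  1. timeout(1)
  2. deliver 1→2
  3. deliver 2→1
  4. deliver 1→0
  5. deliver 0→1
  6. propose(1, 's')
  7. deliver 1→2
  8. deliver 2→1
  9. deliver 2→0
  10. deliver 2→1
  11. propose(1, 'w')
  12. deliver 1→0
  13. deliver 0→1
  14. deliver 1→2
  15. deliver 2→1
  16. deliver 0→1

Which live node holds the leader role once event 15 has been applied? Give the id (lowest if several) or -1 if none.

1

after 1 — timeout(1): n1:cand/t1/[-]
after 2 — deliver 1→2: n2:foll/t1/[-]
after 3 — deliver 2→1: n1:lead/t1/[-]
after 4 — deliver 1→0: n0:foll/t1/[-]
after 5 — deliver 0→1: ·
after 6 — propose(1,'s'): n1:lead/t1/[s]
after 7 — deliver 1→2: n2:foll/t1/[s]
after 8 — deliver 2→1: ·
after 9 — deliver 2→0: ·
after 10 — deliver 2→1: ·
after 11 — propose(1,'w'): n1:lead/t1/[s,w]
after 12 — deliver 1→0: n0:foll/t1/[s]
after 13 — deliver 0→1: ·
after 14 — deliver 1→2: n2:foll/t1/[s,w]
after 15 — deliver 2→1: ·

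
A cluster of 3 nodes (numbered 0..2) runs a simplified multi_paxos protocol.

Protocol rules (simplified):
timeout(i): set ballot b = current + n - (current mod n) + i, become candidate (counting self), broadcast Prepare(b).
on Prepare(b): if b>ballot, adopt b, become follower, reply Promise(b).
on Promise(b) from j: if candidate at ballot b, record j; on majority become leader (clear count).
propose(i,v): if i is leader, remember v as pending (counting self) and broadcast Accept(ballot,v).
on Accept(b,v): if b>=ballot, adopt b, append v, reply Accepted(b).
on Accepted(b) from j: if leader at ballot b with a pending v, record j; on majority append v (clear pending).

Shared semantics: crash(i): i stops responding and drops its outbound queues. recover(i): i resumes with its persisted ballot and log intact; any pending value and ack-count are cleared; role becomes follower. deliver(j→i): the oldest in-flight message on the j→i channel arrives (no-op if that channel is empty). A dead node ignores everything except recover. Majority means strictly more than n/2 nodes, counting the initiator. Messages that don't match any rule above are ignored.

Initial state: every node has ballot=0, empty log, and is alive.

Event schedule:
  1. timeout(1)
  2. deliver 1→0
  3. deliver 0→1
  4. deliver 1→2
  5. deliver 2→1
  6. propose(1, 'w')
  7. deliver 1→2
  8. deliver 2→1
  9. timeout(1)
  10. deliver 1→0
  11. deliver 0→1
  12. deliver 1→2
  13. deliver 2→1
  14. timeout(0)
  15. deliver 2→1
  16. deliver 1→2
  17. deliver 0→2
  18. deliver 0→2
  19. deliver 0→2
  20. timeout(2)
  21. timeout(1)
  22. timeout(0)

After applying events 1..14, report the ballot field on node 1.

7

step 1 timeout(1): 1={cand,b=4,log=-}
step 2 deliver 1→0: 0={foll,b=4,log=-}
step 3 deliver 0→1: 1={lead,b=4,log=-}
step 4 deliver 1→2: 2={foll,b=4,log=-}
step 5 deliver 2→1: —
step 6 propose(1,'w'): —
step 7 deliver 1→2: 2={foll,b=4,log=w}
step 8 deliver 2→1: 1={lead,b=4,log=w}
step 9 timeout(1): 1={cand,b=7,log=w}
step 10 deliver 1→0: 0={foll,b=4,log=w}
step 11 deliver 0→1: —
step 12 deliver 1→2: 2={foll,b=7,log=w}
step 13 deliver 2→1: 1={lead,b=7,log=w}
step 14 timeout(0): 0={cand,b=6,log=w}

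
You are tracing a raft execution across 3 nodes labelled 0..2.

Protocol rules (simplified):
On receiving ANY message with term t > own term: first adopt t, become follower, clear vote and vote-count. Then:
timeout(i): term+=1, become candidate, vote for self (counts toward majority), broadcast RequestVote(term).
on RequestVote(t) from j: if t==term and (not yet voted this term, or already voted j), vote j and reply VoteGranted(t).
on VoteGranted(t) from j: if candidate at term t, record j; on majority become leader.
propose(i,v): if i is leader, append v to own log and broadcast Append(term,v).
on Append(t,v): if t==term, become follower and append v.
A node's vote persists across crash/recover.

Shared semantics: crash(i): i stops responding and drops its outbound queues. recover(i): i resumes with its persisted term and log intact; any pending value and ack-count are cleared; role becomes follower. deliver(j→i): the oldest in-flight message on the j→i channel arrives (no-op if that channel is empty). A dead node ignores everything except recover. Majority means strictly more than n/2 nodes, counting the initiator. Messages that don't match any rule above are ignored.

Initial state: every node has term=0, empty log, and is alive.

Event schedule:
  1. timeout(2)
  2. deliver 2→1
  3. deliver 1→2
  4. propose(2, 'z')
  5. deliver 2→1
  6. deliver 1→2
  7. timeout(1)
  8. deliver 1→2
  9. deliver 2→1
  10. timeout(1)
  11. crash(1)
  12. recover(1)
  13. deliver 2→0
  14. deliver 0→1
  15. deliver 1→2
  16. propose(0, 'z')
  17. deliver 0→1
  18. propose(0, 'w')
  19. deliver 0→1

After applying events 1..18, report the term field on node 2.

2

step 1 timeout(2): 2={cand,t=1,log=-}
step 2 deliver 2→1: 1={foll,t=1,log=-}
step 3 deliver 1→2: 2={lead,t=1,log=-}
step 4 propose(2,'z'): 2={lead,t=1,log=z}
step 5 deliver 2→1: 1={foll,t=1,log=z}
step 6 deliver 1→2: —
step 7 timeout(1): 1={cand,t=2,log=z}
step 8 deliver 1→2: 2={foll,t=2,log=z}
step 9 deliver 2→1: 1={lead,t=2,log=z}
step 10 timeout(1): 1={cand,t=3,log=z}
step 11 crash(1): 1={✗cand,t=3,log=z}
step 12 recover(1): 1={foll,t=3,log=z}
step 13 deliver 2→0: 0={foll,t=1,log=-}
step 14 deliver 0→1: —
step 15 deliver 1→2: —
step 16 propose(0,'z'): —
step 17 deliver 0→1: —
step 18 propose(0,'w'): —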